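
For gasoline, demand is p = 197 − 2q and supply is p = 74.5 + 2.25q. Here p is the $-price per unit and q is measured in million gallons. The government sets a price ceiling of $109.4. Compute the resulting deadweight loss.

Competitive equilibrium: 197 − 2q = 74.5 + 2.25q → q* = 28.8235, p* = 139.3529.
At the ceiling p = 109.4, quantity supplied = (109.4 − 74.5)/2.25 = 15.5111.
Willingness to pay at q' = 15.5111: 197 − 2·15.5111 = 165.9778.
Δq = 28.8235 − 15.5111 = 13.3124; wedge = 165.9778 − 109.4 = 56.5778.
DWL = ½ × 13.3124 × 56.5778 = $376.59 million.

$376.59 million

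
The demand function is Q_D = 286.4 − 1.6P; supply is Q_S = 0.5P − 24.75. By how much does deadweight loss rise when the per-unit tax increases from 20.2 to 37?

183.04

In inverse form: demand P = 179 − 0.625Q, supply P = 49.5 + 2Q.
Competitive equilibrium: 179 − 0.625Q = 49.5 + 2Q → Q* = 49.3333, P* = 148.1667.
For a per-unit tax t: ΔQ = t/2.625, so DWL = ½·t·(t/2.625) = t²/5.25.
At t = 20.2: DWL = 77.722. At t = 37: DWL = 260.762.
Increase = 260.762 − 77.722 = 183.04.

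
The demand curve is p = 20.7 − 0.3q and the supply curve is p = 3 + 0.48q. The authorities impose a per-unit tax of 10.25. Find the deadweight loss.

67.35

Competitive equilibrium: 20.7 − 0.3q = 3 + 0.48q → q* = 22.6923, p* = 13.8923.
With the tax, the buyer price exceeds the seller price by 10.25: (20.7 − 0.3q) − (3 + 0.48q) = 10.25 → q' = 9.5513.
Δq = 22.6923 − 9.5513 = 13.141; the wedge equals the tax, 10.25.
Welfare loss = ½ × 13.141 × 10.25 = 67.35.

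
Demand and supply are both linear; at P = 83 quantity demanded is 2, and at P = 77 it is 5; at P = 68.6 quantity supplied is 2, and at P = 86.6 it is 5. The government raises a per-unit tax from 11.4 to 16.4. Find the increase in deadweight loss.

Demand slope = (77 − 83)/(5 − 2) = −2, so P = 87 − 2Q.
Supply slope = (86.6 − 68.6)/(5 − 2) = 6, so P = 56.6 + 6Q.
Competitive equilibrium: 87 − 2Q = 56.6 + 6Q → Q* = 3.8, P* = 79.4.
For a per-unit tax t: ΔQ = t/8, so DWL = ½·t·(t/8) = t²/16.
At t = 11.4: DWL = 8.123. At t = 16.4: DWL = 16.81.
Increase = 16.81 − 8.123 = 8.69.

8.69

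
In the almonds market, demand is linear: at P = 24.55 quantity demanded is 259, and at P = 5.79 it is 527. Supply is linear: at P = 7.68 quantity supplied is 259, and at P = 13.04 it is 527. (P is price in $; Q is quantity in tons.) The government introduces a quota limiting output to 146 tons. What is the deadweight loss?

Demand slope = (5.79 − 24.55)/(527 − 259) = −0.07, so P = 42.68 − 0.07Q.
Supply slope = (13.04 − 7.68)/(527 − 259) = 0.02, so P = 2.5 + 0.02Q.
Competitive equilibrium: 42.68 − 0.07Q = 2.5 + 0.02Q → Q* = 446.4444, P* = 11.4289.
At Q = 146: demand price = 42.68 − 0.07·146 = 32.46; supply price = 2.5 + 0.02·146 = 5.42.
ΔQ = 446.4444 − 146 = 300.4444; wedge = 32.46 − 5.42 = 27.04.
Welfare loss = ½ × 300.4444 × 27.04 = $4062.01.

$4062.01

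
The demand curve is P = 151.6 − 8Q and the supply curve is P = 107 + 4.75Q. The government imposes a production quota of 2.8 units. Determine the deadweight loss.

Competitive equilibrium: 151.6 − 8Q = 107 + 4.75Q → Q* = 3.498, P* = 123.6157.
At Q = 2.8: demand price = 151.6 − 8·2.8 = 129.2; supply price = 107 + 4.75·2.8 = 120.3.
ΔQ = 3.498 − 2.8 = 0.698; wedge = 129.2 − 120.3 = 8.9.
DWL = ½ × 0.698 × 8.9 = 3.11.

3.11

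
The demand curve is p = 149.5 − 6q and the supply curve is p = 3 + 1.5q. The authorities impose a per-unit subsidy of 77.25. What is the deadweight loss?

Competitive equilibrium: 149.5 − 6q = 3 + 1.5q → q* = 19.5333, p* = 32.3.
The subsidy lowers effective supply by 77.25: p = 1.5q − 74.25.
New quantity: 149.5 − 6q = 1.5q − 74.25 → q' = 29.8333.
Overproduction Δq = 29.8333 − 19.5333 = 10.3; wedge = subsidy = 77.25.
Welfare loss = ½ × 10.3 × 77.25 = 397.84.

397.84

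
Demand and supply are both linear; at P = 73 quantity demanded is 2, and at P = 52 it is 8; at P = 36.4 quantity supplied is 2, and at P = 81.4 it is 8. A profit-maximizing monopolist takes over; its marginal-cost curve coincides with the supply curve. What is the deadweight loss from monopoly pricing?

Demand slope = (52 − 73)/(8 − 2) = −3.5, so P = 80 − 3.5Q.
Supply slope = (81.4 − 36.4)/(8 − 2) = 7.5, so P = 21.4 + 7.5Q.
Competitive equilibrium: 80 − 3.5Q = 21.4 + 7.5Q → Q* = 5.3273, P* = 61.3545.
Marginal revenue: MR = 80 − 7Q. Set MR = MC: 80 − 7Q = 21.4 + 7.5Q → Q_m = 4.0414.
Price P_m = 80 − 3.5·4.0414 = 65.8551; MC(Q_m) = 21.4 + 7.5·4.0414 = 51.7105.
Competitive Q* = 5.3273, so ΔQ = 1.2859; wedge = 65.8551 − 51.7105 = 14.1446.
DWL = ½ × 1.2859 × 14.1446 = 9.09.

9.09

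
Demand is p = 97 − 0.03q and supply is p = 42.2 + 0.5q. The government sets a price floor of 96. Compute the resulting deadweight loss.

1300.83

Competitive equilibrium: 97 − 0.03q = 42.2 + 0.5q → q* = 103.3962, p* = 93.8981.
At the floor p = 96, quantity demanded = (97 − 96)/0.03 = 33.3333.
Sellers' marginal cost at q' = 33.3333: 42.2 + 0.5·33.3333 = 58.8667.
Δq = 103.3962 − 33.3333 = 70.0629; wedge = 96 − 58.8667 = 37.1333.
DWL = ½ × 70.0629 × 37.1333 = 1300.83.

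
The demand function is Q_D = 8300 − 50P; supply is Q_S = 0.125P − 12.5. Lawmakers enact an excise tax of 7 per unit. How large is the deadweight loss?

3.05

In inverse form: demand P = 166 − 0.02Q, supply P = 100 + 8Q.
Competitive equilibrium: 166 − 0.02Q = 100 + 8Q → Q* = 8.2294, P* = 165.8354.
With the tax, the buyer price exceeds the seller price by 7: (166 − 0.02Q) − (100 + 8Q) = 7 → Q' = 7.3566.
ΔQ = 8.2294 − 7.3566 = 0.8728; the wedge equals the tax, 7.
Welfare loss = ½ × 0.8728 × 7 = 3.05.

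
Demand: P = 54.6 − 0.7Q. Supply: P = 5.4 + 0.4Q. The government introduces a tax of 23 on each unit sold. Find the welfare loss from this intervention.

Competitive equilibrium: 54.6 − 0.7Q = 5.4 + 0.4Q → Q* = 44.7273, P* = 23.2909.
With the tax, the buyer price exceeds the seller price by 23: (54.6 − 0.7Q) − (5.4 + 0.4Q) = 23 → Q' = 23.8182.
ΔQ = 44.7273 − 23.8182 = 20.9091; the wedge equals the tax, 23.
Welfare loss = ½ × 20.9091 × 23 = 240.45.

240.45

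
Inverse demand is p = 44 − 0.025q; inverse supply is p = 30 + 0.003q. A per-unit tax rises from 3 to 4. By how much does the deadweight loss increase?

125

Competitive equilibrium: 44 − 0.025q = 30 + 0.003q → q* = 500, p* = 31.5.
For a per-unit tax t: Δq = t/0.028, so DWL = ½·t·(t/0.028) = t²/0.056.
At t = 3: DWL = 160.714. At t = 4: DWL = 285.714.
Increase = 285.714 − 160.714 = 125.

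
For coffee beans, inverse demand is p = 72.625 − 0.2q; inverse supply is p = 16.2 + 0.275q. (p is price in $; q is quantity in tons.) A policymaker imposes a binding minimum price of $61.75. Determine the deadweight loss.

$985.44

Competitive equilibrium: 72.625 − 0.2q = 16.2 + 0.275q → q* = 118.7895, p* = 48.8671.
At the floor p = 61.75, quantity demanded = (72.625 − 61.75)/0.2 = 54.375.
Sellers' marginal cost at q' = 54.375: 16.2 + 0.275·54.375 = 31.1531.
Δq = 118.7895 − 54.375 = 64.4145; wedge = 61.75 − 31.1531 = 30.5969.
Welfare loss = ½ × 64.4145 × 30.5969 = $985.44.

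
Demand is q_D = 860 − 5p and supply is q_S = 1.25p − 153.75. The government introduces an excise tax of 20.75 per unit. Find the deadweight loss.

215.28

In inverse form: demand p = 172 − 0.2q, supply p = 123 + 0.8q.
Competitive equilibrium: 172 − 0.2q = 123 + 0.8q → q* = 49, p* = 162.2.
With the tax, the buyer price exceeds the seller price by 20.75: (172 − 0.2q) − (123 + 0.8q) = 20.75 → q' = 28.25.
Δq = 49 − 28.25 = 20.75; the wedge equals the tax, 20.75.
Welfare loss = ½ × 20.75 × 20.75 = 215.28.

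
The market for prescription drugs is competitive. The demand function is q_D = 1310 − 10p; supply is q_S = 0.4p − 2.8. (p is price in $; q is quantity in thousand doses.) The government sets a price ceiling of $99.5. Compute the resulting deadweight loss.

In inverse form: demand p = 131 − 0.1q, supply p = 7 + 2.5q.
Competitive equilibrium: 131 − 0.1q = 7 + 2.5q → q* = 47.6923, p* = 126.2308.
At the ceiling p = 99.5, quantity supplied = (99.5 − 7)/2.5 = 37.
Willingness to pay at q' = 37: 131 − 0.1·37 = 127.3.
Δq = 47.6923 − 37 = 10.6923; wedge = 127.3 − 99.5 = 27.8.
The triangle = ½ × 10.6923 × 27.8 = $148.62 thousand.

$148.62 thousand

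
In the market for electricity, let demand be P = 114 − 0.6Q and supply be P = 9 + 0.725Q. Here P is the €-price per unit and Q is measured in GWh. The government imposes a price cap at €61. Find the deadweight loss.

€37.48

Competitive equilibrium: 114 − 0.6Q = 9 + 0.725Q → Q* = 79.2453, P* = 66.4528.
At the ceiling P = 61, quantity supplied = (61 − 9)/0.725 = 71.7241.
Willingness to pay at Q' = 71.7241: 114 − 0.6·71.7241 = 70.9655.
ΔQ = 79.2453 − 71.7241 = 7.5212; wedge = 70.9655 − 61 = 9.9655.
Welfare loss = ½ × 7.5212 × 9.9655 = €37.48.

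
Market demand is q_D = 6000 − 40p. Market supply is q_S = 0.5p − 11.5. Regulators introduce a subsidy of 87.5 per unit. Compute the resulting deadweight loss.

In inverse form: demand p = 150 − 0.025q, supply p = 23 + 2q.
Competitive equilibrium: 150 − 0.025q = 23 + 2q → q* = 62.716, p* = 148.4321.
The subsidy lowers effective supply by 87.5: p = 2q − 64.5.
New quantity: 150 − 0.025q = 2q − 64.5 → q' = 105.9259.
Overproduction Δq = 105.9259 − 62.716 = 43.2099; wedge = subsidy = 87.5.
DWL = ½ × 43.2099 × 87.5 = 1890.43.

1890.43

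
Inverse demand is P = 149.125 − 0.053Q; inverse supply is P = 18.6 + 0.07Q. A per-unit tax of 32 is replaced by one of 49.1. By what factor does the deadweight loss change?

Competitive equilibrium: 149.125 − 0.053Q = 18.6 + 0.07Q → Q* = 1061.1789, P* = 92.8825.
For a per-unit tax t: ΔQ = t/0.123, so DWL = ½·t·(t/0.123) = t²/0.246.
At t = 32: DWL = 4162.602. At t = 49.1: DWL = 9800.041.
Ratio = (49.1/32)² = 2.354.

2.354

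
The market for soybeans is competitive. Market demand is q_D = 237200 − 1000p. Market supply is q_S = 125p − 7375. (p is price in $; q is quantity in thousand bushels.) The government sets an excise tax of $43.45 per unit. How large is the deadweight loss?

$104883.47 thousand

In inverse form: demand p = 237.2 − 0.001q, supply p = 59 + 0.008q.
Competitive equilibrium: 237.2 − 0.001q = 59 + 0.008q → q* = 19800, p* = 217.4.
With the tax, the buyer price exceeds the seller price by 43.45: (237.2 − 0.001q) − (59 + 0.008q) = 43.45 → q' = 14972.2222.
Δq = 19800 − 14972.2222 = 4827.7778; the wedge equals the tax, 43.45.
Deadweight loss = ½ × 4827.7778 × 43.45 = $104883.47 thousand.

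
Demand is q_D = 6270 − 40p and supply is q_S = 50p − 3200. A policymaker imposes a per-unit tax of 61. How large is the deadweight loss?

41344.44

In inverse form: demand p = 156.75 − 0.025q, supply p = 64 + 0.02q.
Competitive equilibrium: 156.75 − 0.025q = 64 + 0.02q → q* = 2061.1111, p* = 105.2222.
With the tax, the buyer price exceeds the seller price by 61: (156.75 − 0.025q) − (64 + 0.02q) = 61 → q' = 705.5556.
Δq = 2061.1111 − 705.5556 = 1355.5555; the wedge equals the tax, 61.
The triangle = ½ × 1355.5555 × 61 = 41344.44.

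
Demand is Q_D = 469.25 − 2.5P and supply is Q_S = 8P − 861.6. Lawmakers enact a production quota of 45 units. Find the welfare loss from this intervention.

3026.80

In inverse form: demand P = 187.7 − 0.4Q, supply P = 107.7 + 0.125Q.
Competitive equilibrium: 187.7 − 0.4Q = 107.7 + 0.125Q → Q* = 152.381, P* = 126.7476.
At Q = 45: demand price = 187.7 − 0.4·45 = 169.7; supply price = 107.7 + 0.125·45 = 113.325.
ΔQ = 152.381 − 45 = 107.381; wedge = 169.7 − 113.325 = 56.375.
The triangle = ½ × 107.381 × 56.375 = 3026.80.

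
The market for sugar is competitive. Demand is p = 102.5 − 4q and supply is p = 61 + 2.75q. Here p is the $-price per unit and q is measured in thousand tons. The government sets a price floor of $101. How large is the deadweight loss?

$112.49 thousand

Competitive equilibrium: 102.5 − 4q = 61 + 2.75q → q* = 6.1481, p* = 77.9074.
At the floor p = 101, quantity demanded = (102.5 − 101)/4 = 0.375.
Sellers' marginal cost at q' = 0.375: 61 + 2.75·0.375 = 62.0313.
Δq = 6.1481 − 0.375 = 5.7731; wedge = 101 − 62.0313 = 38.9687.
Deadweight loss = ½ × 5.7731 × 38.9687 = $112.49 thousand.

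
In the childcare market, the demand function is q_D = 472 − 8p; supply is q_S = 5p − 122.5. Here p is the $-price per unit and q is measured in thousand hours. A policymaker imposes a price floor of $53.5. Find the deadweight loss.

$627.75 thousand

In inverse form: demand p = 59 − 0.125q, supply p = 24.5 + 0.2q.
Competitive equilibrium: 59 − 0.125q = 24.5 + 0.2q → q* = 106.1538, p* = 45.7308.
At the floor p = 53.5, quantity demanded = (59 − 53.5)/0.125 = 44.
Sellers' marginal cost at q' = 44: 24.5 + 0.2·44 = 33.3.
Δq = 106.1538 − 44 = 62.1538; wedge = 53.5 − 33.3 = 20.2.
DWL = ½ × 62.1538 × 20.2 = $627.75 thousand.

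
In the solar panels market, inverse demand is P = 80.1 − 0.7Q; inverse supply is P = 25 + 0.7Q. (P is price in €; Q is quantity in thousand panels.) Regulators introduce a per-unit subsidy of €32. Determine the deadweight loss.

Competitive equilibrium: 80.1 − 0.7Q = 25 + 0.7Q → Q* = 39.35714, P* = 52.55.
The subsidy lowers effective supply by 32: P = 0.7Q − 7.
New quantity: 80.1 − 0.7Q = 0.7Q − 7 → Q' = 62.21429.
Overproduction ΔQ = 62.21429 − 39.35714 = 22.85715; wedge = subsidy = 32.
Welfare loss = ½ × 22.85715 × 32 = €365.71 thousand.

€365.71 thousand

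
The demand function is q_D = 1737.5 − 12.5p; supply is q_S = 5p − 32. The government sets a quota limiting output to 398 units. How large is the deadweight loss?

In inverse form: demand p = 139 − 0.08q, supply p = 6.4 + 0.2q.
Competitive equilibrium: 139 − 0.08q = 6.4 + 0.2q → q* = 473.5714, p* = 101.1143.
At q = 398: demand price = 139 − 0.08·398 = 107.16; supply price = 6.4 + 0.2·398 = 86.
Δq = 473.5714 − 398 = 75.5714; wedge = 107.16 − 86 = 21.16.
DWL = ½ × 75.5714 × 21.16 = 799.55.

799.55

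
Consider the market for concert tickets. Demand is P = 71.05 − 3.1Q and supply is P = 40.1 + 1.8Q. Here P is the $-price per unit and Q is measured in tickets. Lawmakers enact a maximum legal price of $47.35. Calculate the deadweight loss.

$12.83

Competitive equilibrium: 71.05 − 3.1Q = 40.1 + 1.8Q → Q* = 6.3163, P* = 51.4694.
At the ceiling P = 47.35, quantity supplied = (47.35 − 40.1)/1.8 = 4.0278.
Willingness to pay at Q' = 4.0278: 71.05 − 3.1·4.0278 = 58.5638.
ΔQ = 6.3163 − 4.0278 = 2.2885; wedge = 58.5638 − 47.35 = 11.2138.
Deadweight loss = ½ × 2.2885 × 11.2138 = $12.83.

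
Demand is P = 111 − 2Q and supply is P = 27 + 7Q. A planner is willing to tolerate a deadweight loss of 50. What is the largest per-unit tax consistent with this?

30

Competitive equilibrium: 111 − 2Q = 27 + 7Q → Q* = 9.3333, P* = 92.3333.
A tax t gives ΔQ = t/9 and wedge t, so DWL = t²/18.
t²/18 = 50 → t² = 900 → t = 30.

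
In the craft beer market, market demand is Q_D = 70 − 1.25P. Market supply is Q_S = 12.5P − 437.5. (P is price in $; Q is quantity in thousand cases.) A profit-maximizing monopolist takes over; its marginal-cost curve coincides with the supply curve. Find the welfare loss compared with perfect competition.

$56.82 thousand

In inverse form: demand P = 56 − 0.8Q, supply P = 35 + 0.08Q.
Competitive equilibrium: 56 − 0.8Q = 35 + 0.08Q → Q* = 23.8636, P* = 36.9091.
Marginal revenue: MR = 56 − 1.6Q. Set MR = MC: 56 − 1.6Q = 35 + 0.08Q → Q_m = 12.5.
Price P_m = 56 − 0.8·12.5 = 46; MC(Q_m) = 35 + 0.08·12.5 = 36.
Competitive Q* = 23.8636, so ΔQ = 11.3636; wedge = 46 − 36 = 10.
Welfare loss = ½ × 11.3636 × 10 = $56.82 thousand.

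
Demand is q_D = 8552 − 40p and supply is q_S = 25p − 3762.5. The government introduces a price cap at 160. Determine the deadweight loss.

In inverse form: demand p = 213.8 − 0.025q, supply p = 150.5 + 0.04q.
Competitive equilibrium: 213.8 − 0.025q = 150.5 + 0.04q → q* = 973.8462, p* = 189.4538.
At the ceiling p = 160, quantity supplied = (160 − 150.5)/0.04 = 237.5.
Willingness to pay at q' = 237.5: 213.8 − 0.025·237.5 = 207.8625.
Δq = 973.8462 − 237.5 = 736.3462; wedge = 207.8625 − 160 = 47.8625.
DWL = ½ × 736.3462 × 47.8625 = 17621.68.

17621.68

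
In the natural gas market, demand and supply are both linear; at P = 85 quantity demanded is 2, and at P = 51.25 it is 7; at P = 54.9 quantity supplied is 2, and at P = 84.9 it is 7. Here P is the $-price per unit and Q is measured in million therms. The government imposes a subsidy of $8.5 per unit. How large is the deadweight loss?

Demand slope = (51.25 − 85)/(7 − 2) = −6.75, so P = 98.5 − 6.75Q.
Supply slope = (84.9 − 54.9)/(7 − 2) = 6, so P = 42.9 + 6Q.
Competitive equilibrium: 98.5 − 6.75Q = 42.9 + 6Q → Q* = 4.3608, P* = 69.0647.
The subsidy lowers effective supply by 8.5: P = 34.4 + 6Q.
New quantity: 98.5 − 6.75Q = 34.4 + 6Q → Q' = 5.0275.
Overproduction ΔQ = 5.0275 − 4.3608 = 0.6667; wedge = subsidy = 8.5.
Welfare loss = ½ × 0.6667 × 8.5 = $2.83 million.

$2.83 million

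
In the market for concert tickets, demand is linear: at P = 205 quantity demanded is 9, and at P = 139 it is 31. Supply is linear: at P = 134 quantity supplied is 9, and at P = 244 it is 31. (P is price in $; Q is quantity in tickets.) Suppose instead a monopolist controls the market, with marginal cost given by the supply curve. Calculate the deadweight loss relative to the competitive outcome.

$95.06

Demand slope = (139 − 205)/(31 − 9) = −3, so P = 232 − 3Q.
Supply slope = (244 − 134)/(31 − 9) = 5, so P = 89 + 5Q.
Competitive equilibrium: 232 − 3Q = 89 + 5Q → Q* = 17.875, P* = 178.375.
Marginal revenue: MR = 232 − 6Q. Set MR = MC: 232 − 6Q = 89 + 5Q → Q_m = 13.
Price P_m = 232 − 3·13 = 193; MC(Q_m) = 89 + 5·13 = 154.
Competitive Q* = 17.875, so ΔQ = 4.875; wedge = 193 − 154 = 39.
DWL = ½ × 4.875 × 39 = $95.06.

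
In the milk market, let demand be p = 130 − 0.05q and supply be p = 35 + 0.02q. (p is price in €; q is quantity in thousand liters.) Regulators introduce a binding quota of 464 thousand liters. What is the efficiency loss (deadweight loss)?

€27919.65 thousand

Competitive equilibrium: 130 − 0.05q = 35 + 0.02q → q* = 1357.1429, p* = 62.1429.
At q = 464: demand price = 130 − 0.05·464 = 106.8; supply price = 35 + 0.02·464 = 44.28.
Δq = 1357.1429 − 464 = 893.1429; wedge = 106.8 − 44.28 = 62.52.
Deadweight loss = ½ × 893.1429 × 62.52 = €27919.65 thousand.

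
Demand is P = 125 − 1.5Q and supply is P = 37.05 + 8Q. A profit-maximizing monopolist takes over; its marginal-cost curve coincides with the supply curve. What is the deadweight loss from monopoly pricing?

7.57

Competitive equilibrium: 125 − 1.5Q = 37.05 + 8Q → Q* = 9.2579, P* = 111.1132.
Marginal revenue: MR = 125 − 3Q. Set MR = MC: 125 − 3Q = 37.05 + 8Q → Q_m = 7.9955.
Price P_m = 125 − 1.5·7.9955 = 113.0068; MC(Q_m) = 37.05 + 8·7.9955 = 101.014.
Competitive Q* = 9.2579, so ΔQ = 1.2624; wedge = 113.0068 − 101.014 = 11.9928.
Welfare loss = ½ × 1.2624 × 11.9928 = 7.57.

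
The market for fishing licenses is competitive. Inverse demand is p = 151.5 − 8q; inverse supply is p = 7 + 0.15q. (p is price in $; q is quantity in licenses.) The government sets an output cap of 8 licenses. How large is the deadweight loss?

$385.80

Competitive equilibrium: 151.5 − 8q = 7 + 0.15q → q* = 17.7301, p* = 9.6595.
At q = 8: demand price = 151.5 − 8·8 = 87.5; supply price = 7 + 0.15·8 = 8.2.
Δq = 17.7301 − 8 = 9.7301; wedge = 87.5 − 8.2 = 79.3.
DWL = ½ × 9.7301 × 79.3 = $385.80.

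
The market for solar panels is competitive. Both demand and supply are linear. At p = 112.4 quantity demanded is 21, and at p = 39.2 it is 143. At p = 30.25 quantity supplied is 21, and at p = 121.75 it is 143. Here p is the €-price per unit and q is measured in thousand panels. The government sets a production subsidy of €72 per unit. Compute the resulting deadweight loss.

€1920 thousand

Demand slope = (39.2 − 112.4)/(143 − 21) = −0.6, so p = 125 − 0.6q.
Supply slope = (121.75 − 30.25)/(143 − 21) = 0.75, so p = 14.5 + 0.75q.
Competitive equilibrium: 125 − 0.6q = 14.5 + 0.75q → q* = 81.8519, p* = 75.8889.
The subsidy lowers effective supply by 72: p = 0.75q − 57.5.
New quantity: 125 − 0.6q = 0.75q − 57.5 → q' = 135.1852.
Overproduction Δq = 135.1852 − 81.8519 = 53.3333; wedge = subsidy = 72.
DWL = ½ × 53.3333 × 72 = €1920 thousand.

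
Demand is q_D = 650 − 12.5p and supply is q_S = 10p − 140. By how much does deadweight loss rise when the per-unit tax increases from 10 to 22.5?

In inverse form: demand p = 52 − 0.08q, supply p = 14 + 0.1q.
Competitive equilibrium: 52 − 0.08q = 14 + 0.1q → q* = 211.1111, p* = 35.1111.
For a per-unit tax t: Δq = t/0.18, so DWL = ½·t·(t/0.18) = t²/0.36.
At t = 10: DWL = 277.778. At t = 22.5: DWL = 1406.25.
Increase = 1406.25 − 277.778 = 1128.47.

1128.47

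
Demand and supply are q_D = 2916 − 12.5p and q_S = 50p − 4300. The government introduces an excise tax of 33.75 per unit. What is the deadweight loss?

In inverse form: demand p = 233.28 − 0.08q, supply p = 86 + 0.02q.
Competitive equilibrium: 233.28 − 0.08q = 86 + 0.02q → q* = 1472.8, p* = 115.456.
With the tax, the buyer price exceeds the seller price by 33.75: (233.28 − 0.08q) − (86 + 0.02q) = 33.75 → q' = 1135.3.
Δq = 1472.8 − 1135.3 = 337.5; the wedge equals the tax, 33.75.
Deadweight loss = ½ × 337.5 × 33.75 = 5695.31.

5695.31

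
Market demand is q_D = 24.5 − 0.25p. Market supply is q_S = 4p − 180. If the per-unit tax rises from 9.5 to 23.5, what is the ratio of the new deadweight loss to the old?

In inverse form: demand p = 98 − 4q, supply p = 45 + 0.25q.
Competitive equilibrium: 98 − 4q = 45 + 0.25q → q* = 12.4706, p* = 48.1176.
For a per-unit tax t: Δq = t/4.25, so DWL = ½·t·(t/4.25) = t²/8.5.
At t = 9.5: DWL = 10.618. At t = 23.5: DWL = 64.971.
Ratio = (23.5/9.5)² = 6.119.

6.119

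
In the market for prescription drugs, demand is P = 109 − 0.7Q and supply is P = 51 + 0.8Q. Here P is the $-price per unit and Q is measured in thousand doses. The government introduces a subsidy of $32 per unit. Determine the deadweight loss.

$341.33 thousand

Competitive equilibrium: 109 − 0.7Q = 51 + 0.8Q → Q* = 38.6667, P* = 81.9333.
The subsidy lowers effective supply by 32: P = 19 + 0.8Q.
New quantity: 109 − 0.7Q = 19 + 0.8Q → Q' = 60.
Overproduction ΔQ = 60 − 38.6667 = 21.3333; wedge = subsidy = 32.
Deadweight loss = ½ × 21.3333 × 32 = $341.33 thousand.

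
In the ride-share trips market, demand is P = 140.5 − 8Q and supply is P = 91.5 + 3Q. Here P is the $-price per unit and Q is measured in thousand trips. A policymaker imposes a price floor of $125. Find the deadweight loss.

$34.85 thousand

Competitive equilibrium: 140.5 − 8Q = 91.5 + 3Q → Q* = 4.45455, P* = 104.86364.
At the floor P = 125, quantity demanded = (140.5 − 125)/8 = 1.9375.
Sellers' marginal cost at Q' = 1.9375: 91.5 + 3·1.9375 = 97.3125.
ΔQ = 4.45455 − 1.9375 = 2.51705; wedge = 125 − 97.3125 = 27.6875.
DWL = ½ × 2.51705 × 27.6875 = $34.85 thousand.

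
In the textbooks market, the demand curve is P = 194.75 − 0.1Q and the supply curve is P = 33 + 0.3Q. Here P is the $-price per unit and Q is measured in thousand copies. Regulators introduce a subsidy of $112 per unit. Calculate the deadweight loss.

$15680 thousand

Competitive equilibrium: 194.75 − 0.1Q = 33 + 0.3Q → Q* = 404.375, P* = 154.3125.
The subsidy lowers effective supply by 112: P = 0.3Q − 79.
New quantity: 194.75 − 0.1Q = 0.3Q − 79 → Q' = 684.375.
Overproduction ΔQ = 684.375 − 404.375 = 280; wedge = subsidy = 112.
Welfare loss = ½ × 280 × 112 = $15680 thousand.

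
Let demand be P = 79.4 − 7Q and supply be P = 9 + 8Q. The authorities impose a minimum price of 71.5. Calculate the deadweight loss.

Competitive equilibrium: 79.4 − 7Q = 9 + 8Q → Q* = 4.69333, P* = 46.54667.
At the floor P = 71.5, quantity demanded = (79.4 − 71.5)/7 = 1.12857.
Sellers' marginal cost at Q' = 1.12857: 9 + 8·1.12857 = 18.02856.
ΔQ = 4.69333 − 1.12857 = 3.56476; wedge = 71.5 − 18.02856 = 53.47144.
Deadweight loss = ½ × 3.56476 × 53.47144 = 95.31.

95.31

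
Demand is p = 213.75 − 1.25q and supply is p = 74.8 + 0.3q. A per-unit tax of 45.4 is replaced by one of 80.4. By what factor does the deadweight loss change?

Competitive equilibrium: 213.75 − 1.25q = 74.8 + 0.3q → q* = 89.6452, p* = 101.6935.
For a per-unit tax t: Δq = t/1.55, so DWL = ½·t·(t/1.55) = t²/3.1.
At t = 45.4: DWL = 664.890. At t = 80.4: DWL = 2085.213.
Ratio = (80.4/45.4)² = 3.136.

3.136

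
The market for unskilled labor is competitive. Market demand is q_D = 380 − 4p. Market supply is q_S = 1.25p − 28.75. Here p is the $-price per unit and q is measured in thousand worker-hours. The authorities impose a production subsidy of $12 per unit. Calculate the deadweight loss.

$68.57 thousand

In inverse form: demand p = 95 − 0.25q, supply p = 23 + 0.8q.
Competitive equilibrium: 95 − 0.25q = 23 + 0.8q → q* = 68.5714, p* = 77.8571.
The subsidy lowers effective supply by 12: p = 11 + 0.8q.
New quantity: 95 − 0.25q = 11 + 0.8q → q' = 80.
Overproduction Δq = 80 − 68.5714 = 11.4286; wedge = subsidy = 12.
Welfare loss = ½ × 11.4286 × 12 = $68.57 thousand.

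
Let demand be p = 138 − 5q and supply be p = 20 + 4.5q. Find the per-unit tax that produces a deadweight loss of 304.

76

Competitive equilibrium: 138 − 5q = 20 + 4.5q → q* = 12.4211, p* = 75.8947.
A tax t gives Δq = t/9.5 and wedge t, so DWL = t²/19.
t²/19 = 304 → t² = 5776 → t = 76.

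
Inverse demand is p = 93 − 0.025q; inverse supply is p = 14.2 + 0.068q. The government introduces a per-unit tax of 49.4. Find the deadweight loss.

Competitive equilibrium: 93 − 0.025q = 14.2 + 0.068q → q* = 847.3118, p* = 71.8172.
With the tax, the buyer price exceeds the seller price by 49.4: (93 − 0.025q) − (14.2 + 0.068q) = 49.4 → q' = 316.129.
Δq = 847.3118 − 316.129 = 531.1828; the wedge equals the tax, 49.4.
DWL = ½ × 531.1828 × 49.4 = 13120.22.

13120.22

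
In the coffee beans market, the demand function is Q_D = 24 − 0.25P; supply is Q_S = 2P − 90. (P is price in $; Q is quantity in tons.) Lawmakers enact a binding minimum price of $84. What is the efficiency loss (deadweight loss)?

In inverse form: demand P = 96 − 4Q, supply P = 45 + 0.5Q.
Competitive equilibrium: 96 − 4Q = 45 + 0.5Q → Q* = 11.3333, P* = 50.6667.
At the floor P = 84, quantity demanded = (96 − 84)/4 = 3.
Sellers' marginal cost at Q' = 3: 45 + 0.5·3 = 46.5.
ΔQ = 11.3333 − 3 = 8.3333; wedge = 84 − 46.5 = 37.5.
Deadweight loss = ½ × 8.3333 × 37.5 = $156.25.

$156.25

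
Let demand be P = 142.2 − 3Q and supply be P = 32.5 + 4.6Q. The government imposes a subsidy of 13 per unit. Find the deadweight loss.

11.12

Competitive equilibrium: 142.2 − 3Q = 32.5 + 4.6Q → Q* = 14.4342, P* = 98.8974.
The subsidy lowers effective supply by 13: P = 19.5 + 4.6Q.
New quantity: 142.2 − 3Q = 19.5 + 4.6Q → Q' = 16.1447.
Overproduction ΔQ = 16.1447 − 14.4342 = 1.7105; wedge = subsidy = 13.
Deadweight loss = ½ × 1.7105 × 13 = 11.12.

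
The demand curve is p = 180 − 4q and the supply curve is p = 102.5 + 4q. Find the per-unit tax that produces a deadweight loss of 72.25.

34

Competitive equilibrium: 180 − 4q = 102.5 + 4q → q* = 9.6875, p* = 141.25.
A tax t gives Δq = t/8 and wedge t, so DWL = t²/16.
t²/16 = 72.25 → t² = 1156 → t = 34.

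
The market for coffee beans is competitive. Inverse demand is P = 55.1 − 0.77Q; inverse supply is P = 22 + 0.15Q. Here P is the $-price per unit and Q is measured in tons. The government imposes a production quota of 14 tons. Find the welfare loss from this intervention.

$222.20

Competitive equilibrium: 55.1 − 0.77Q = 22 + 0.15Q → Q* = 35.9783, P* = 27.3967.
At Q = 14: demand price = 55.1 − 0.77·14 = 44.32; supply price = 22 + 0.15·14 = 24.1.
ΔQ = 35.9783 − 14 = 21.9783; wedge = 44.32 − 24.1 = 20.22.
The triangle = ½ × 21.9783 × 20.22 = $222.20.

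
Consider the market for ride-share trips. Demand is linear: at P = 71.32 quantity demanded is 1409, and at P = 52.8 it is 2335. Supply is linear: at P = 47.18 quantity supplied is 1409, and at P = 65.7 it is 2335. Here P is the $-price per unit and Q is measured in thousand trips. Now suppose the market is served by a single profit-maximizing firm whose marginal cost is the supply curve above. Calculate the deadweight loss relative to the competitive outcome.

Demand slope = (52.8 − 71.32)/(2335 − 1409) = −0.02, so P = 99.5 − 0.02Q.
Supply slope = (65.7 − 47.18)/(2335 − 1409) = 0.02, so P = 19 + 0.02Q.
Competitive equilibrium: 99.5 − 0.02Q = 19 + 0.02Q → Q* = 2012.5, P* = 59.25.
Marginal revenue: MR = 99.5 − 0.04Q. Set MR = MC: 99.5 − 0.04Q = 19 + 0.02Q → Q_m = 1341.66667.
Price P_m = 99.5 − 0.02·1341.66667 = 72.66667; MC(Q_m) = 19 + 0.02·1341.66667 = 45.83333.
Competitive Q* = 2012.5, so ΔQ = 670.83333; wedge = 72.66667 − 45.83333 = 26.83334.
Welfare loss = ½ × 670.83333 × 26.83334 = $9000.35 thousand.

$9000.35 thousand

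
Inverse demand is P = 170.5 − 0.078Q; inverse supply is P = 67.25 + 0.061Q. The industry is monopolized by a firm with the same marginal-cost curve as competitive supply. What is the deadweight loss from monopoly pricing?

Competitive equilibrium: 170.5 − 0.078Q = 67.25 + 0.061Q → Q* = 742.8058, P* = 112.5612.
Marginal revenue: MR = 170.5 − 0.156Q. Set MR = MC: 170.5 − 0.156Q = 67.25 + 0.061Q → Q_m = 475.8065.
Price P_m = 170.5 − 0.078·475.8065 = 133.3871; MC(Q_m) = 67.25 + 0.061·475.8065 = 96.2742.
Competitive Q* = 742.8058, so ΔQ = 266.9993; wedge = 133.3871 − 96.2742 = 37.1129.
Deadweight loss = ½ × 266.9993 × 37.1129 = 4954.56.

4954.56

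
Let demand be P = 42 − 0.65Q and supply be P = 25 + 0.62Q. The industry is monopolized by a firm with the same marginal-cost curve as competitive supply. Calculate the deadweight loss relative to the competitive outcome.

Competitive equilibrium: 42 − 0.65Q = 25 + 0.62Q → Q* = 13.3858, P* = 33.2992.
Marginal revenue: MR = 42 − 1.3Q. Set MR = MC: 42 − 1.3Q = 25 + 0.62Q → Q_m = 8.8542.
Price P_m = 42 − 0.65·8.8542 = 36.2448; MC(Q_m) = 25 + 0.62·8.8542 = 30.4896.
Competitive Q* = 13.3858, so ΔQ = 4.5316; wedge = 36.2448 − 30.4896 = 5.7552.
The triangle = ½ × 4.5316 × 5.7552 = 13.04.

13.04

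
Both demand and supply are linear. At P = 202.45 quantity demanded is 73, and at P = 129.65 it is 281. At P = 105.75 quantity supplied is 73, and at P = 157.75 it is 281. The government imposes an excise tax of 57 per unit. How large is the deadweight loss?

Demand slope = (129.65 − 202.45)/(281 − 73) = −0.35, so P = 228 − 0.35Q.
Supply slope = (157.75 − 105.75)/(281 − 73) = 0.25, so P = 87.5 + 0.25Q.
Competitive equilibrium: 228 − 0.35Q = 87.5 + 0.25Q → Q* = 234.1667, P* = 146.0417.
With the tax, the buyer price exceeds the seller price by 57: (228 − 0.35Q) − (87.5 + 0.25Q) = 57 → Q' = 139.1667.
ΔQ = 234.1667 − 139.1667 = 95; the wedge equals the tax, 57.
DWL = ½ × 95 × 57 = 2707.50.

2707.50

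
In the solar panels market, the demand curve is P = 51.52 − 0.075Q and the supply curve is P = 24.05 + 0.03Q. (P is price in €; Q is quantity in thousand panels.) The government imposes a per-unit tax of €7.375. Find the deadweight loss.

Competitive equilibrium: 51.52 − 0.075Q = 24.05 + 0.03Q → Q* = 261.619, P* = 31.8986.
With the tax, the buyer price exceeds the seller price by 7.375: (51.52 − 0.075Q) − (24.05 + 0.03Q) = 7.375 → Q' = 191.381.
ΔQ = 261.619 − 191.381 = 70.238; the wedge equals the tax, 7.375.
Deadweight loss = ½ × 70.238 × 7.375 = €259 thousand.

€259 thousand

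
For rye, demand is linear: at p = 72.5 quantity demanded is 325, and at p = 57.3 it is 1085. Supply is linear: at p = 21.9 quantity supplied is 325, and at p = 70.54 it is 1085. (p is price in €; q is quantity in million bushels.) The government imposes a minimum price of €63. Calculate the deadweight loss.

Demand slope = (57.3 − 72.5)/(1085 − 325) = −0.02, so p = 79 − 0.02q.
Supply slope = (70.54 − 21.9)/(1085 − 325) = 0.064, so p = 1.1 + 0.064q.
Competitive equilibrium: 79 − 0.02q = 1.1 + 0.064q → q* = 927.381, p* = 60.4524.
At the floor p = 63, quantity demanded = (79 − 63)/0.02 = 800.
Sellers' marginal cost at q' = 800: 1.1 + 0.064·800 = 52.3.
Δq = 927.381 − 800 = 127.381; wedge = 63 − 52.3 = 10.7.
The triangle = ½ × 127.381 × 10.7 = €681.49 million.

€681.49 million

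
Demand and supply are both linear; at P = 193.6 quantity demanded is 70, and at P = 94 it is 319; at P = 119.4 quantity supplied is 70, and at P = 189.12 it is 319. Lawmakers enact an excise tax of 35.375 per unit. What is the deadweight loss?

920.14

Demand slope = (94 − 193.6)/(319 − 70) = −0.4, so P = 221.6 − 0.4Q.
Supply slope = (189.12 − 119.4)/(319 − 70) = 0.28, so P = 99.8 + 0.28Q.
Competitive equilibrium: 221.6 − 0.4Q = 99.8 + 0.28Q → Q* = 179.1176, P* = 149.9529.
With the tax, the buyer price exceeds the seller price by 35.375: (221.6 − 0.4Q) − (99.8 + 0.28Q) = 35.375 → Q' = 127.0956.
ΔQ = 179.1176 − 127.0956 = 52.022; the wedge equals the tax, 35.375.
Welfare loss = ½ × 52.022 × 35.375 = 920.14.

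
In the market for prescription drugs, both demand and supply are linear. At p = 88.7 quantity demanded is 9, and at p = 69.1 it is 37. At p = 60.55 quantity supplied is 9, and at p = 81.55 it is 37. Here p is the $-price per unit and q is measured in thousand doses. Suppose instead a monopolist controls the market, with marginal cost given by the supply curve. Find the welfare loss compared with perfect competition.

$62.05 thousand

Demand slope = (69.1 − 88.7)/(37 − 9) = −0.7, so p = 95 − 0.7q.
Supply slope = (81.55 − 60.55)/(37 − 9) = 0.75, so p = 53.8 + 0.75q.
Competitive equilibrium: 95 − 0.7q = 53.8 + 0.75q → q* = 28.4138, p* = 75.1103.
Marginal revenue: MR = 95 − 1.4q. Set MR = MC: 95 − 1.4q = 53.8 + 0.75q → q_m = 19.1628.
Price p_m = 95 − 0.7·19.1628 = 81.586; MC(q_m) = 53.8 + 0.75·19.1628 = 68.1721.
Competitive q* = 28.4138, so Δq = 9.251; wedge = 81.586 − 68.1721 = 13.4139.
Deadweight loss = ½ × 9.251 × 13.4139 = $62.05 thousand.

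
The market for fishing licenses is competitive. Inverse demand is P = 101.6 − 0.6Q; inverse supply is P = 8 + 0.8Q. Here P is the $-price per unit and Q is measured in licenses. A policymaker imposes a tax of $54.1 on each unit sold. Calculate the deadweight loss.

$1045.29

Competitive equilibrium: 101.6 − 0.6Q = 8 + 0.8Q → Q* = 66.8571, P* = 61.4857.
With the tax, the buyer price exceeds the seller price by 54.1: (101.6 − 0.6Q) − (8 + 0.8Q) = 54.1 → Q' = 28.2143.
ΔQ = 66.8571 − 28.2143 = 38.6428; the wedge equals the tax, 54.1.
Deadweight loss = ½ × 38.6428 × 54.1 = $1045.29.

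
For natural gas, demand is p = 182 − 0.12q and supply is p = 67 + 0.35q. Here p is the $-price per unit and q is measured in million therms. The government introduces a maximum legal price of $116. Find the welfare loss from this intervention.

Competitive equilibrium: 182 − 0.12q = 67 + 0.35q → q* = 244.6809, p* = 152.6383.
At the ceiling p = 116, quantity supplied = (116 − 67)/0.35 = 140.
Willingness to pay at q' = 140: 182 − 0.12·140 = 165.2.
Δq = 244.6809 − 140 = 104.6809; wedge = 165.2 − 116 = 49.2.
Deadweight loss = ½ × 104.6809 × 49.2 = $2575.15 million.

$2575.15 million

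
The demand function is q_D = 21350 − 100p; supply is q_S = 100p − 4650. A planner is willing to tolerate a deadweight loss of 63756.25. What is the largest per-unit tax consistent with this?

50.5

In inverse form: demand p = 213.5 − 0.01q, supply p = 46.5 + 0.01q.
Competitive equilibrium: 213.5 − 0.01q = 46.5 + 0.01q → q* = 8350, p* = 130.
A tax t gives Δq = t/0.02 and wedge t, so DWL = t²/0.04.
t²/0.04 = 63756.25 → t² = 2550.25 → t = 50.5.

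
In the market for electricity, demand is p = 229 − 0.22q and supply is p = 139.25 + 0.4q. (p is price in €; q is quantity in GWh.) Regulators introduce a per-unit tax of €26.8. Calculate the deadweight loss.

Competitive equilibrium: 229 − 0.22q = 139.25 + 0.4q → q* = 144.7581, p* = 197.1532.
With the tax, the buyer price exceeds the seller price by 26.8: (229 − 0.22q) − (139.25 + 0.4q) = 26.8 → q' = 101.5323.
Δq = 144.7581 − 101.5323 = 43.2258; the wedge equals the tax, 26.8.
Welfare loss = ½ × 43.2258 × 26.8 = €579.23.

€579.23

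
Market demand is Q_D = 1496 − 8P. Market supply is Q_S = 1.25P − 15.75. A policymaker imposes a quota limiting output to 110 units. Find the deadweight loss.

In inverse form: demand P = 187 − 0.125Q, supply P = 12.6 + 0.8Q.
Competitive equilibrium: 187 − 0.125Q = 12.6 + 0.8Q → Q* = 188.54054, P* = 163.43243.
At Q = 110: demand price = 187 − 0.125·110 = 173.25; supply price = 12.6 + 0.8·110 = 100.6.
ΔQ = 188.54054 − 110 = 78.54054; wedge = 173.25 − 100.6 = 72.65.
Welfare loss = ½ × 78.54054 × 72.65 = 2852.99.

2852.99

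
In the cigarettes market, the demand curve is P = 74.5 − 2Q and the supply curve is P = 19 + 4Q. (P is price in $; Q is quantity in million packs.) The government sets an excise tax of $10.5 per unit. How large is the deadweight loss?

$9.19 million

Competitive equilibrium: 74.5 − 2Q = 19 + 4Q → Q* = 9.25, P* = 56.
With the tax, the buyer price exceeds the seller price by 10.5: (74.5 − 2Q) − (19 + 4Q) = 10.5 → Q' = 7.5.
ΔQ = 9.25 − 7.5 = 1.75; the wedge equals the tax, 10.5.
DWL = ½ × 1.75 × 10.5 = $9.19 million.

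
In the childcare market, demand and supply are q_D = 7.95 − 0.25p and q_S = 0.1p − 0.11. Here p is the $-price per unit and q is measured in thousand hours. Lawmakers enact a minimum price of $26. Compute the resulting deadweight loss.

$3.86 thousand

In inverse form: demand p = 31.8 − 4q, supply p = 1.1 + 10q.
Competitive equilibrium: 31.8 − 4q = 1.1 + 10q → q* = 2.1929, p* = 23.0286.
At the floor p = 26, quantity demanded = (31.8 − 26)/4 = 1.45.
Sellers' marginal cost at q' = 1.45: 1.1 + 10·1.45 = 15.6.
Δq = 2.1929 − 1.45 = 0.7429; wedge = 26 − 15.6 = 10.4.
The triangle = ½ × 0.7429 × 10.4 = $3.86 thousand.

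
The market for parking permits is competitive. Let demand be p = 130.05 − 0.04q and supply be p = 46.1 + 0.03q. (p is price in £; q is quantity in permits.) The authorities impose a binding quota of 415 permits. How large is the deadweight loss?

Competitive equilibrium: 130.05 − 0.04q = 46.1 + 0.03q → q* = 1199.2857, p* = 82.0786.
At q = 415: demand price = 130.05 − 0.04·415 = 113.45; supply price = 46.1 + 0.03·415 = 58.55.
Δq = 1199.2857 − 415 = 784.2857; wedge = 113.45 − 58.55 = 54.9.
The triangle = ½ × 784.2857 × 54.9 = £21528.64.

£21528.64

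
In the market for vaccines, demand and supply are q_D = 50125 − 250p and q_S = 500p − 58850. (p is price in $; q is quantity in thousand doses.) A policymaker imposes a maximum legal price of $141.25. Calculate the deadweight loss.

$12301.875 thousand

In inverse form: demand p = 200.5 − 0.004q, supply p = 117.7 + 0.002q.
Competitive equilibrium: 200.5 − 0.004q = 117.7 + 0.002q → q* = 13800, p* = 145.3.
At the ceiling p = 141.25, quantity supplied = (141.25 − 117.7)/0.002 = 11775.
Willingness to pay at q' = 11775: 200.5 − 0.004·11775 = 153.4.
Δq = 13800 − 11775 = 2025; wedge = 153.4 − 141.25 = 12.15.
The triangle = ½ × 2025 × 12.15 = $12301.875 thousand.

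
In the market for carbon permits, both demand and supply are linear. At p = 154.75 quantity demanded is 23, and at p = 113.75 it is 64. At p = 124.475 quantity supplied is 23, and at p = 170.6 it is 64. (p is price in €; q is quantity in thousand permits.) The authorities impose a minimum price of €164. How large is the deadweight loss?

Demand slope = (113.75 − 154.75)/(64 − 23) = −1, so p = 177.75 − q.
Supply slope = (170.6 − 124.475)/(64 − 23) = 1.125, so p = 98.6 + 1.125q.
Competitive equilibrium: 177.75 − q = 98.6 + 1.125q → q* = 37.2471, p* = 140.5029.
At the floor p = 164, quantity demanded = (177.75 − 164)/1 = 13.75.
Sellers' marginal cost at q' = 13.75: 98.6 + 1.125·13.75 = 114.0688.
Δq = 37.2471 − 13.75 = 23.4971; wedge = 164 − 114.0688 = 49.9312.
Welfare loss = ½ × 23.4971 × 49.9312 = €586.62 thousand.

€586.62 thousand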